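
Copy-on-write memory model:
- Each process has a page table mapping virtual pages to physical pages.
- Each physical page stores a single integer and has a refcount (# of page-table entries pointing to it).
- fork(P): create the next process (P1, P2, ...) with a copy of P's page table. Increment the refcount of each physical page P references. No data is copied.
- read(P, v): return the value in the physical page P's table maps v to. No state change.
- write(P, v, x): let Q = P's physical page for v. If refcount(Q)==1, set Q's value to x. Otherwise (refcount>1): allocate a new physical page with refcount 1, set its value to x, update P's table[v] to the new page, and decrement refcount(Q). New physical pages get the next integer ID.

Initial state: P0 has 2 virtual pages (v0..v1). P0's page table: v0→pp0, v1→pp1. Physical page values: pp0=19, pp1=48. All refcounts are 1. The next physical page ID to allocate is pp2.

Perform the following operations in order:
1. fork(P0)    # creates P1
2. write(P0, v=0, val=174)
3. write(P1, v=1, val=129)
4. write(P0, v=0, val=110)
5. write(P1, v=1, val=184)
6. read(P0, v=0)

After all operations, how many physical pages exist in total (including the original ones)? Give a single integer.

Answer: 4

Derivation:
Op 1: fork(P0) -> P1. 2 ppages; refcounts: pp0:2 pp1:2
Op 2: write(P0, v0, 174). refcount(pp0)=2>1 -> COPY to pp2. 3 ppages; refcounts: pp0:1 pp1:2 pp2:1
Op 3: write(P1, v1, 129). refcount(pp1)=2>1 -> COPY to pp3. 4 ppages; refcounts: pp0:1 pp1:1 pp2:1 pp3:1
Op 4: write(P0, v0, 110). refcount(pp2)=1 -> write in place. 4 ppages; refcounts: pp0:1 pp1:1 pp2:1 pp3:1
Op 5: write(P1, v1, 184). refcount(pp3)=1 -> write in place. 4 ppages; refcounts: pp0:1 pp1:1 pp2:1 pp3:1
Op 6: read(P0, v0) -> 110. No state change.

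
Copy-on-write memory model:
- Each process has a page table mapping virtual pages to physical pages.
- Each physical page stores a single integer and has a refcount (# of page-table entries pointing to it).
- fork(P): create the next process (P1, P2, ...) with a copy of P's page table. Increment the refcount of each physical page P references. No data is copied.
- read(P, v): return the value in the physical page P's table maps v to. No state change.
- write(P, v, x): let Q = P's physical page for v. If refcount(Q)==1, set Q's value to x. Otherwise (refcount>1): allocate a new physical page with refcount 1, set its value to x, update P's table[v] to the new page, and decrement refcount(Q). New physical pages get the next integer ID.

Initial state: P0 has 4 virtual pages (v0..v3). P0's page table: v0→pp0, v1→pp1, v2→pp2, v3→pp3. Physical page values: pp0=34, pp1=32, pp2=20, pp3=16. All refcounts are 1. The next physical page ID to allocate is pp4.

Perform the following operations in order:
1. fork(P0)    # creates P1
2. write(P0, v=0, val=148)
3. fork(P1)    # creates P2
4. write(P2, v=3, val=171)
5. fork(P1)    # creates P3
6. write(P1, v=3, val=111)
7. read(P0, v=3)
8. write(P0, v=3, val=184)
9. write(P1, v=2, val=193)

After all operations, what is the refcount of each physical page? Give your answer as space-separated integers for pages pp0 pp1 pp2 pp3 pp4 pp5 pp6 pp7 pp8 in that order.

Answer: 3 4 3 1 1 1 1 1 1

Derivation:
Op 1: fork(P0) -> P1. 4 ppages; refcounts: pp0:2 pp1:2 pp2:2 pp3:2
Op 2: write(P0, v0, 148). refcount(pp0)=2>1 -> COPY to pp4. 5 ppages; refcounts: pp0:1 pp1:2 pp2:2 pp3:2 pp4:1
Op 3: fork(P1) -> P2. 5 ppages; refcounts: pp0:2 pp1:3 pp2:3 pp3:3 pp4:1
Op 4: write(P2, v3, 171). refcount(pp3)=3>1 -> COPY to pp5. 6 ppages; refcounts: pp0:2 pp1:3 pp2:3 pp3:2 pp4:1 pp5:1
Op 5: fork(P1) -> P3. 6 ppages; refcounts: pp0:3 pp1:4 pp2:4 pp3:3 pp4:1 pp5:1
Op 6: write(P1, v3, 111). refcount(pp3)=3>1 -> COPY to pp6. 7 ppages; refcounts: pp0:3 pp1:4 pp2:4 pp3:2 pp4:1 pp5:1 pp6:1
Op 7: read(P0, v3) -> 16. No state change.
Op 8: write(P0, v3, 184). refcount(pp3)=2>1 -> COPY to pp7. 8 ppages; refcounts: pp0:3 pp1:4 pp2:4 pp3:1 pp4:1 pp5:1 pp6:1 pp7:1
Op 9: write(P1, v2, 193). refcount(pp2)=4>1 -> COPY to pp8. 9 ppages; refcounts: pp0:3 pp1:4 pp2:3 pp3:1 pp4:1 pp5:1 pp6:1 pp7:1 pp8:1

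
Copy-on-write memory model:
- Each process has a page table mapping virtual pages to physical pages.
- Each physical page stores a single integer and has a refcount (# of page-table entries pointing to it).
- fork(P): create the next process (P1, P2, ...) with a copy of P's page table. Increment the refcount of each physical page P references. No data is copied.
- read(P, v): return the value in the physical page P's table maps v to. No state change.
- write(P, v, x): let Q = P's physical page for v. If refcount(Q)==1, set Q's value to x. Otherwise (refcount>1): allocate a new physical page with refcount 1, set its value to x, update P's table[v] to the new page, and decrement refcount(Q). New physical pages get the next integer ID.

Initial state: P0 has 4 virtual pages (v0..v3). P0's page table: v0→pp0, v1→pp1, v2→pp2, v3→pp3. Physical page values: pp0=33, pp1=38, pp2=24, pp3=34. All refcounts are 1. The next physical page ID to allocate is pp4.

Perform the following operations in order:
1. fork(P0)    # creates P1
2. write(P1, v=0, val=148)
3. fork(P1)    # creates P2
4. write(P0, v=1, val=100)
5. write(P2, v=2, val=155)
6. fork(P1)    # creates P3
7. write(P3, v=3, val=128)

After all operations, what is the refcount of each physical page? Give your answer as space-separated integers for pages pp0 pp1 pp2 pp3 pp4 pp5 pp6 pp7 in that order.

Answer: 1 3 3 3 3 1 1 1

Derivation:
Op 1: fork(P0) -> P1. 4 ppages; refcounts: pp0:2 pp1:2 pp2:2 pp3:2
Op 2: write(P1, v0, 148). refcount(pp0)=2>1 -> COPY to pp4. 5 ppages; refcounts: pp0:1 pp1:2 pp2:2 pp3:2 pp4:1
Op 3: fork(P1) -> P2. 5 ppages; refcounts: pp0:1 pp1:3 pp2:3 pp3:3 pp4:2
Op 4: write(P0, v1, 100). refcount(pp1)=3>1 -> COPY to pp5. 6 ppages; refcounts: pp0:1 pp1:2 pp2:3 pp3:3 pp4:2 pp5:1
Op 5: write(P2, v2, 155). refcount(pp2)=3>1 -> COPY to pp6. 7 ppages; refcounts: pp0:1 pp1:2 pp2:2 pp3:3 pp4:2 pp5:1 pp6:1
Op 6: fork(P1) -> P3. 7 ppages; refcounts: pp0:1 pp1:3 pp2:3 pp3:4 pp4:3 pp5:1 pp6:1
Op 7: write(P3, v3, 128). refcount(pp3)=4>1 -> COPY to pp7. 8 ppages; refcounts: pp0:1 pp1:3 pp2:3 pp3:3 pp4:3 pp5:1 pp6:1 pp7:1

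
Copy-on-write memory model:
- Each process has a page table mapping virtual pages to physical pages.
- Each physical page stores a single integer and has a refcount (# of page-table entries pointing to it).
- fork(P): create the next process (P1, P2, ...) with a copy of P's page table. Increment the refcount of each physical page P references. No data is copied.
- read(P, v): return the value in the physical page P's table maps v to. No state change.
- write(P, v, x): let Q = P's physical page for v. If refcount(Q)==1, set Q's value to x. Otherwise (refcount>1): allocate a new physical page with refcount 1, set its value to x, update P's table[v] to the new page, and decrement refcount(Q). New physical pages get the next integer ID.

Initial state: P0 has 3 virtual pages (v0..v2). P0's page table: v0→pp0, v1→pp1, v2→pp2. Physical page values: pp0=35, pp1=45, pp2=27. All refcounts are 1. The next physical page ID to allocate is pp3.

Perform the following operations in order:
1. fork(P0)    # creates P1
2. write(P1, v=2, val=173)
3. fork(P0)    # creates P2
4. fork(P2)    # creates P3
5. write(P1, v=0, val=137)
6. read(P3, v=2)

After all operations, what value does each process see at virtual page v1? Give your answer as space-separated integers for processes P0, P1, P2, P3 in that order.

Answer: 45 45 45 45

Derivation:
Op 1: fork(P0) -> P1. 3 ppages; refcounts: pp0:2 pp1:2 pp2:2
Op 2: write(P1, v2, 173). refcount(pp2)=2>1 -> COPY to pp3. 4 ppages; refcounts: pp0:2 pp1:2 pp2:1 pp3:1
Op 3: fork(P0) -> P2. 4 ppages; refcounts: pp0:3 pp1:3 pp2:2 pp3:1
Op 4: fork(P2) -> P3. 4 ppages; refcounts: pp0:4 pp1:4 pp2:3 pp3:1
Op 5: write(P1, v0, 137). refcount(pp0)=4>1 -> COPY to pp4. 5 ppages; refcounts: pp0:3 pp1:4 pp2:3 pp3:1 pp4:1
Op 6: read(P3, v2) -> 27. No state change.
P0: v1 -> pp1 = 45
P1: v1 -> pp1 = 45
P2: v1 -> pp1 = 45
P3: v1 -> pp1 = 45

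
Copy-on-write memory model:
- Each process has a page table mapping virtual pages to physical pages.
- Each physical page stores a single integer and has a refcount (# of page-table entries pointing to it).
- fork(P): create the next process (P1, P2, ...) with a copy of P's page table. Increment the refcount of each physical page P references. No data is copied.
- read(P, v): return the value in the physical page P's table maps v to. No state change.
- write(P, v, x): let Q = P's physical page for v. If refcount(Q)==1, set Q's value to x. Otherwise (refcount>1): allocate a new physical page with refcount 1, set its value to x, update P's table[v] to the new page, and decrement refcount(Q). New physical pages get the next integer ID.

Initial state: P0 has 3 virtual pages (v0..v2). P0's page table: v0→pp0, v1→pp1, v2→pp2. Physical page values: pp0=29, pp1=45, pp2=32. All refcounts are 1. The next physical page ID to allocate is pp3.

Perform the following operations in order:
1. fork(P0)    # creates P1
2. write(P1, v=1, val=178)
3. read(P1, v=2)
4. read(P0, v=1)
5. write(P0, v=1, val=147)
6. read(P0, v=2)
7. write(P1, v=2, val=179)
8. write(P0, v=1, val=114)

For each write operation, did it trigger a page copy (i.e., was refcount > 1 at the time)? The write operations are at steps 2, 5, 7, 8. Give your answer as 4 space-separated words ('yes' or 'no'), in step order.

Op 1: fork(P0) -> P1. 3 ppages; refcounts: pp0:2 pp1:2 pp2:2
Op 2: write(P1, v1, 178). refcount(pp1)=2>1 -> COPY to pp3. 4 ppages; refcounts: pp0:2 pp1:1 pp2:2 pp3:1
Op 3: read(P1, v2) -> 32. No state change.
Op 4: read(P0, v1) -> 45. No state change.
Op 5: write(P0, v1, 147). refcount(pp1)=1 -> write in place. 4 ppages; refcounts: pp0:2 pp1:1 pp2:2 pp3:1
Op 6: read(P0, v2) -> 32. No state change.
Op 7: write(P1, v2, 179). refcount(pp2)=2>1 -> COPY to pp4. 5 ppages; refcounts: pp0:2 pp1:1 pp2:1 pp3:1 pp4:1
Op 8: write(P0, v1, 114). refcount(pp1)=1 -> write in place. 5 ppages; refcounts: pp0:2 pp1:1 pp2:1 pp3:1 pp4:1

yes no yes no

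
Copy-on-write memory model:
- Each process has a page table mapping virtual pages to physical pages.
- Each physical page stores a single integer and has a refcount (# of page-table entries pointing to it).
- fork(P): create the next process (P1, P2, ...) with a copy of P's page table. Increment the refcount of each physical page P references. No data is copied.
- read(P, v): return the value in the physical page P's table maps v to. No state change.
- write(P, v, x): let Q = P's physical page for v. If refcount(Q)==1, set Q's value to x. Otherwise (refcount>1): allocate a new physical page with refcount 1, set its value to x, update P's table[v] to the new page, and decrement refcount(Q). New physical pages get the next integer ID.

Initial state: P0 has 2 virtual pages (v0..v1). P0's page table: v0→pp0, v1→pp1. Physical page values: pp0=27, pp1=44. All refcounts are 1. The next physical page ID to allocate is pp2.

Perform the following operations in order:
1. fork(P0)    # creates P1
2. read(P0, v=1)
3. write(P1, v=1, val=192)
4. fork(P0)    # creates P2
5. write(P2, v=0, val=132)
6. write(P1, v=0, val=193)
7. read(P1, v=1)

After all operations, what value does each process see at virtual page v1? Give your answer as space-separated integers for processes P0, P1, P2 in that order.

Op 1: fork(P0) -> P1. 2 ppages; refcounts: pp0:2 pp1:2
Op 2: read(P0, v1) -> 44. No state change.
Op 3: write(P1, v1, 192). refcount(pp1)=2>1 -> COPY to pp2. 3 ppages; refcounts: pp0:2 pp1:1 pp2:1
Op 4: fork(P0) -> P2. 3 ppages; refcounts: pp0:3 pp1:2 pp2:1
Op 5: write(P2, v0, 132). refcount(pp0)=3>1 -> COPY to pp3. 4 ppages; refcounts: pp0:2 pp1:2 pp2:1 pp3:1
Op 6: write(P1, v0, 193). refcount(pp0)=2>1 -> COPY to pp4. 5 ppages; refcounts: pp0:1 pp1:2 pp2:1 pp3:1 pp4:1
Op 7: read(P1, v1) -> 192. No state change.
P0: v1 -> pp1 = 44
P1: v1 -> pp2 = 192
P2: v1 -> pp1 = 44

Answer: 44 192 44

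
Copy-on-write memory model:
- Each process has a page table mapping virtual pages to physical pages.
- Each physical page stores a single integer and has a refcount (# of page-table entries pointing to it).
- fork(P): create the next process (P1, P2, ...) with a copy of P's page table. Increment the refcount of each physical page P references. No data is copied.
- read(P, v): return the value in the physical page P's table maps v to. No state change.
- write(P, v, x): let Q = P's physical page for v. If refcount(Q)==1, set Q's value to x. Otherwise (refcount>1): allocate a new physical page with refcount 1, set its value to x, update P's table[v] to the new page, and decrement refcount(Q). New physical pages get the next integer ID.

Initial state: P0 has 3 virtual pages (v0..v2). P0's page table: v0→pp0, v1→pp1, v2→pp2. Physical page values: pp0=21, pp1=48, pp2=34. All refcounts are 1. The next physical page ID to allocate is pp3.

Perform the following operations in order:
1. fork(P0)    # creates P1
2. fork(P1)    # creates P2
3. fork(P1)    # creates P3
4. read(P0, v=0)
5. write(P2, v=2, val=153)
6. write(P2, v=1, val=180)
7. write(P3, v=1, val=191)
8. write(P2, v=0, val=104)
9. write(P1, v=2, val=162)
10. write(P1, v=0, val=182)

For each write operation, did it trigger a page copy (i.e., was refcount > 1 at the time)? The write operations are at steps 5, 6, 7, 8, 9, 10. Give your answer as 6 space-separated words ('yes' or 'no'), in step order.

Op 1: fork(P0) -> P1. 3 ppages; refcounts: pp0:2 pp1:2 pp2:2
Op 2: fork(P1) -> P2. 3 ppages; refcounts: pp0:3 pp1:3 pp2:3
Op 3: fork(P1) -> P3. 3 ppages; refcounts: pp0:4 pp1:4 pp2:4
Op 4: read(P0, v0) -> 21. No state change.
Op 5: write(P2, v2, 153). refcount(pp2)=4>1 -> COPY to pp3. 4 ppages; refcounts: pp0:4 pp1:4 pp2:3 pp3:1
Op 6: write(P2, v1, 180). refcount(pp1)=4>1 -> COPY to pp4. 5 ppages; refcounts: pp0:4 pp1:3 pp2:3 pp3:1 pp4:1
Op 7: write(P3, v1, 191). refcount(pp1)=3>1 -> COPY to pp5. 6 ppages; refcounts: pp0:4 pp1:2 pp2:3 pp3:1 pp4:1 pp5:1
Op 8: write(P2, v0, 104). refcount(pp0)=4>1 -> COPY to pp6. 7 ppages; refcounts: pp0:3 pp1:2 pp2:3 pp3:1 pp4:1 pp5:1 pp6:1
Op 9: write(P1, v2, 162). refcount(pp2)=3>1 -> COPY to pp7. 8 ppages; refcounts: pp0:3 pp1:2 pp2:2 pp3:1 pp4:1 pp5:1 pp6:1 pp7:1
Op 10: write(P1, v0, 182). refcount(pp0)=3>1 -> COPY to pp8. 9 ppages; refcounts: pp0:2 pp1:2 pp2:2 pp3:1 pp4:1 pp5:1 pp6:1 pp7:1 pp8:1

yes yes yes yes yes yes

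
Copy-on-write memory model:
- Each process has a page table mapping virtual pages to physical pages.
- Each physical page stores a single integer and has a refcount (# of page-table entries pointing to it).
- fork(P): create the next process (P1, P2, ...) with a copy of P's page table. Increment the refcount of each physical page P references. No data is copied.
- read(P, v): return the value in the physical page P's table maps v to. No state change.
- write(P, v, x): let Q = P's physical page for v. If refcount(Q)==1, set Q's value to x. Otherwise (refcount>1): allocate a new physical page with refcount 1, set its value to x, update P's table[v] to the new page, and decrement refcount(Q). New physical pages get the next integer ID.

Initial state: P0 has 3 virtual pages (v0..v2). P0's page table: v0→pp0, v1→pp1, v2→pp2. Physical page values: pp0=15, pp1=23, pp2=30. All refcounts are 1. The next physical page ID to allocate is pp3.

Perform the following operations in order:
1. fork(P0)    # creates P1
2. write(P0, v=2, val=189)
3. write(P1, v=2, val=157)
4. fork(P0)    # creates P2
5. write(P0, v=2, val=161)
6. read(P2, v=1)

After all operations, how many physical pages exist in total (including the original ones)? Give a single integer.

Answer: 5

Derivation:
Op 1: fork(P0) -> P1. 3 ppages; refcounts: pp0:2 pp1:2 pp2:2
Op 2: write(P0, v2, 189). refcount(pp2)=2>1 -> COPY to pp3. 4 ppages; refcounts: pp0:2 pp1:2 pp2:1 pp3:1
Op 3: write(P1, v2, 157). refcount(pp2)=1 -> write in place. 4 ppages; refcounts: pp0:2 pp1:2 pp2:1 pp3:1
Op 4: fork(P0) -> P2. 4 ppages; refcounts: pp0:3 pp1:3 pp2:1 pp3:2
Op 5: write(P0, v2, 161). refcount(pp3)=2>1 -> COPY to pp4. 5 ppages; refcounts: pp0:3 pp1:3 pp2:1 pp3:1 pp4:1
Op 6: read(P2, v1) -> 23. No state change.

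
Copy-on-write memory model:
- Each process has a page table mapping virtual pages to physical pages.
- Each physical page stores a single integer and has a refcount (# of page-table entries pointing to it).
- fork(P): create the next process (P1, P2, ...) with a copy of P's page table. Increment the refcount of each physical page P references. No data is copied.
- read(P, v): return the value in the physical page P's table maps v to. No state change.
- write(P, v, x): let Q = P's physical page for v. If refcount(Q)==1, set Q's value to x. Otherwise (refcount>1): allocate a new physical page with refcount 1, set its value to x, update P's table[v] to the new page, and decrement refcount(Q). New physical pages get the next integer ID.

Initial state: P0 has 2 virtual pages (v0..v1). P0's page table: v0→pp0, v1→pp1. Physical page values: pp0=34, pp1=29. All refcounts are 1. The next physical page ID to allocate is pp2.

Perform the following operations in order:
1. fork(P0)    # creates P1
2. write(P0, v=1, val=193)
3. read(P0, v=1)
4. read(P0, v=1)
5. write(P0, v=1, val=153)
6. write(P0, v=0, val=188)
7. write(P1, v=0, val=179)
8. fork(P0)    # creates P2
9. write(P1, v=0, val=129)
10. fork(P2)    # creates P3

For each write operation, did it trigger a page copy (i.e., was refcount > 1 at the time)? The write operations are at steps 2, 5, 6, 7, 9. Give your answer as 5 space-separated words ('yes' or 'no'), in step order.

Op 1: fork(P0) -> P1. 2 ppages; refcounts: pp0:2 pp1:2
Op 2: write(P0, v1, 193). refcount(pp1)=2>1 -> COPY to pp2. 3 ppages; refcounts: pp0:2 pp1:1 pp2:1
Op 3: read(P0, v1) -> 193. No state change.
Op 4: read(P0, v1) -> 193. No state change.
Op 5: write(P0, v1, 153). refcount(pp2)=1 -> write in place. 3 ppages; refcounts: pp0:2 pp1:1 pp2:1
Op 6: write(P0, v0, 188). refcount(pp0)=2>1 -> COPY to pp3. 4 ppages; refcounts: pp0:1 pp1:1 pp2:1 pp3:1
Op 7: write(P1, v0, 179). refcount(pp0)=1 -> write in place. 4 ppages; refcounts: pp0:1 pp1:1 pp2:1 pp3:1
Op 8: fork(P0) -> P2. 4 ppages; refcounts: pp0:1 pp1:1 pp2:2 pp3:2
Op 9: write(P1, v0, 129). refcount(pp0)=1 -> write in place. 4 ppages; refcounts: pp0:1 pp1:1 pp2:2 pp3:2
Op 10: fork(P2) -> P3. 4 ppages; refcounts: pp0:1 pp1:1 pp2:3 pp3:3

yes no yes no no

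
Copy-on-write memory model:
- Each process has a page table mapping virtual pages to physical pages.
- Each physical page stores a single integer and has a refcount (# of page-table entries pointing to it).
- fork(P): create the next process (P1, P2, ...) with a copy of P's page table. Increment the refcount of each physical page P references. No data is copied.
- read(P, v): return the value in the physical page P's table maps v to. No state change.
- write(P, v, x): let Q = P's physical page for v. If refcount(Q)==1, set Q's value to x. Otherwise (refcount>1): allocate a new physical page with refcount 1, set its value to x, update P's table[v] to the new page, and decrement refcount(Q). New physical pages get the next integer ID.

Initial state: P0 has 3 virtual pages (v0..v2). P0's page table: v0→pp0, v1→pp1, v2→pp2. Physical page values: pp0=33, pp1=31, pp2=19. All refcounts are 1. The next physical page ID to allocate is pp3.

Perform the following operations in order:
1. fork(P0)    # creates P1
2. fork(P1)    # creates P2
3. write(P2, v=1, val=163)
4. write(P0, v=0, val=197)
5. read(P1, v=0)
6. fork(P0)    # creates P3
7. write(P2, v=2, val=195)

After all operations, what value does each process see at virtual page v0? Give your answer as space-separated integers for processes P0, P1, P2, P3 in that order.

Answer: 197 33 33 197

Derivation:
Op 1: fork(P0) -> P1. 3 ppages; refcounts: pp0:2 pp1:2 pp2:2
Op 2: fork(P1) -> P2. 3 ppages; refcounts: pp0:3 pp1:3 pp2:3
Op 3: write(P2, v1, 163). refcount(pp1)=3>1 -> COPY to pp3. 4 ppages; refcounts: pp0:3 pp1:2 pp2:3 pp3:1
Op 4: write(P0, v0, 197). refcount(pp0)=3>1 -> COPY to pp4. 5 ppages; refcounts: pp0:2 pp1:2 pp2:3 pp3:1 pp4:1
Op 5: read(P1, v0) -> 33. No state change.
Op 6: fork(P0) -> P3. 5 ppages; refcounts: pp0:2 pp1:3 pp2:4 pp3:1 pp4:2
Op 7: write(P2, v2, 195). refcount(pp2)=4>1 -> COPY to pp5. 6 ppages; refcounts: pp0:2 pp1:3 pp2:3 pp3:1 pp4:2 pp5:1
P0: v0 -> pp4 = 197
P1: v0 -> pp0 = 33
P2: v0 -> pp0 = 33
P3: v0 -> pp4 = 197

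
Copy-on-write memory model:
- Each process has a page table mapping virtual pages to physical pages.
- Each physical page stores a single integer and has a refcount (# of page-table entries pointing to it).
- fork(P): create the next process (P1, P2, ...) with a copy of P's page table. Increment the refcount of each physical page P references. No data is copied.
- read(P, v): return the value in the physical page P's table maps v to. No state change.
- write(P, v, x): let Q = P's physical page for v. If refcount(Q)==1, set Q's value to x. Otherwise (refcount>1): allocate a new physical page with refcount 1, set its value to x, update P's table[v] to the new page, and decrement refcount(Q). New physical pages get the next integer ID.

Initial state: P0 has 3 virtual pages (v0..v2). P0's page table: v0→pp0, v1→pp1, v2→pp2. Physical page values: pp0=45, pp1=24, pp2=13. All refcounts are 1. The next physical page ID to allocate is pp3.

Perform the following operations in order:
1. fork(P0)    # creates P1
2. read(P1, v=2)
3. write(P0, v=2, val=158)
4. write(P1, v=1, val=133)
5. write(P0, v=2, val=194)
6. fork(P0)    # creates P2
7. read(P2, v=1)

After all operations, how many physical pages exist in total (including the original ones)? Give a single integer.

Answer: 5

Derivation:
Op 1: fork(P0) -> P1. 3 ppages; refcounts: pp0:2 pp1:2 pp2:2
Op 2: read(P1, v2) -> 13. No state change.
Op 3: write(P0, v2, 158). refcount(pp2)=2>1 -> COPY to pp3. 4 ppages; refcounts: pp0:2 pp1:2 pp2:1 pp3:1
Op 4: write(P1, v1, 133). refcount(pp1)=2>1 -> COPY to pp4. 5 ppages; refcounts: pp0:2 pp1:1 pp2:1 pp3:1 pp4:1
Op 5: write(P0, v2, 194). refcount(pp3)=1 -> write in place. 5 ppages; refcounts: pp0:2 pp1:1 pp2:1 pp3:1 pp4:1
Op 6: fork(P0) -> P2. 5 ppages; refcounts: pp0:3 pp1:2 pp2:1 pp3:2 pp4:1
Op 7: read(P2, v1) -> 24. No state change.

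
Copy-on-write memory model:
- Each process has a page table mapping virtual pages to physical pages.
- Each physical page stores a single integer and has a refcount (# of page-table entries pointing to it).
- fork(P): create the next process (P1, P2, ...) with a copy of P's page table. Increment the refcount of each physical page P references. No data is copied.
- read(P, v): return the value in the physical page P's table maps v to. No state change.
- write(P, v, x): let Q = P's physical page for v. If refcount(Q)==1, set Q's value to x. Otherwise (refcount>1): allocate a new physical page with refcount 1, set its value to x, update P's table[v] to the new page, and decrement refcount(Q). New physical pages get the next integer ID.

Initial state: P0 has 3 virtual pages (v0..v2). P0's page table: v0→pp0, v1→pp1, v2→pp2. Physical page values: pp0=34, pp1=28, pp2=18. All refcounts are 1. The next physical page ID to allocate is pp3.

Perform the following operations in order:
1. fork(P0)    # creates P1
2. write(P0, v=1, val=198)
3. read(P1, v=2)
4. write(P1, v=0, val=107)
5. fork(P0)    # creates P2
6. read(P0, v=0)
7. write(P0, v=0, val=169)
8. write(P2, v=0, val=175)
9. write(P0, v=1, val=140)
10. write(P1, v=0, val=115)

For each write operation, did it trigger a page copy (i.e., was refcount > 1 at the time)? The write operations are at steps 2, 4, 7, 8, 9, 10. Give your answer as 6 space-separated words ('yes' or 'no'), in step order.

Op 1: fork(P0) -> P1. 3 ppages; refcounts: pp0:2 pp1:2 pp2:2
Op 2: write(P0, v1, 198). refcount(pp1)=2>1 -> COPY to pp3. 4 ppages; refcounts: pp0:2 pp1:1 pp2:2 pp3:1
Op 3: read(P1, v2) -> 18. No state change.
Op 4: write(P1, v0, 107). refcount(pp0)=2>1 -> COPY to pp4. 5 ppages; refcounts: pp0:1 pp1:1 pp2:2 pp3:1 pp4:1
Op 5: fork(P0) -> P2. 5 ppages; refcounts: pp0:2 pp1:1 pp2:3 pp3:2 pp4:1
Op 6: read(P0, v0) -> 34. No state change.
Op 7: write(P0, v0, 169). refcount(pp0)=2>1 -> COPY to pp5. 6 ppages; refcounts: pp0:1 pp1:1 pp2:3 pp3:2 pp4:1 pp5:1
Op 8: write(P2, v0, 175). refcount(pp0)=1 -> write in place. 6 ppages; refcounts: pp0:1 pp1:1 pp2:3 pp3:2 pp4:1 pp5:1
Op 9: write(P0, v1, 140). refcount(pp3)=2>1 -> COPY to pp6. 7 ppages; refcounts: pp0:1 pp1:1 pp2:3 pp3:1 pp4:1 pp5:1 pp6:1
Op 10: write(P1, v0, 115). refcount(pp4)=1 -> write in place. 7 ppages; refcounts: pp0:1 pp1:1 pp2:3 pp3:1 pp4:1 pp5:1 pp6:1

yes yes yes no yes no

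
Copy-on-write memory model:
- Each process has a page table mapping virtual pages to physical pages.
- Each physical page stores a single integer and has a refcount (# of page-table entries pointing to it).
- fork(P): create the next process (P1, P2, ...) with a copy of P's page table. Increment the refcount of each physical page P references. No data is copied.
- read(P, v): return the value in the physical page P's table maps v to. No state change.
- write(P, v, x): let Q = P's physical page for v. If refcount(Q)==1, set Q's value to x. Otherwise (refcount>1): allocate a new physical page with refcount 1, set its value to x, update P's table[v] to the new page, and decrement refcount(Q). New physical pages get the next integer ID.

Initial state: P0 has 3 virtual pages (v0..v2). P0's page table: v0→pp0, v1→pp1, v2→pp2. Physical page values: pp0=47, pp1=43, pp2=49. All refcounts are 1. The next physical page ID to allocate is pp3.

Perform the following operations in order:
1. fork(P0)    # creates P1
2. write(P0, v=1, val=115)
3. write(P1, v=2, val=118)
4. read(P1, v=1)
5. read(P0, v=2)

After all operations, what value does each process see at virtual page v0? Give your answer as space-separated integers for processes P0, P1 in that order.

Op 1: fork(P0) -> P1. 3 ppages; refcounts: pp0:2 pp1:2 pp2:2
Op 2: write(P0, v1, 115). refcount(pp1)=2>1 -> COPY to pp3. 4 ppages; refcounts: pp0:2 pp1:1 pp2:2 pp3:1
Op 3: write(P1, v2, 118). refcount(pp2)=2>1 -> COPY to pp4. 5 ppages; refcounts: pp0:2 pp1:1 pp2:1 pp3:1 pp4:1
Op 4: read(P1, v1) -> 43. No state change.
Op 5: read(P0, v2) -> 49. No state change.
P0: v0 -> pp0 = 47
P1: v0 -> pp0 = 47

Answer: 47 47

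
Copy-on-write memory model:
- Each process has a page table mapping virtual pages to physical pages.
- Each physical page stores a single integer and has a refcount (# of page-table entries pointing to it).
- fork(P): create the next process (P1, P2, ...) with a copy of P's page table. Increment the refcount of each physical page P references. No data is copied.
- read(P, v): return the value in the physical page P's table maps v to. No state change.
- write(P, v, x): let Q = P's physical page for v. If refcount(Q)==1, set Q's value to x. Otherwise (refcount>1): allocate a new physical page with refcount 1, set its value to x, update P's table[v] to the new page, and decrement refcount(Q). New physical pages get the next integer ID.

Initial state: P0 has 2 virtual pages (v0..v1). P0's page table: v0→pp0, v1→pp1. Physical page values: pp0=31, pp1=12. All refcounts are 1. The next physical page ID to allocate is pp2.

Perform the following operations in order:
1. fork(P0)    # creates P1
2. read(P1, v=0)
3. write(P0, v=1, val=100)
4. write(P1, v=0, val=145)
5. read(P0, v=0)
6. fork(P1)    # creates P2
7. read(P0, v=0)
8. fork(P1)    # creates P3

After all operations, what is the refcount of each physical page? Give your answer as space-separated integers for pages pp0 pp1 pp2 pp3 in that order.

Op 1: fork(P0) -> P1. 2 ppages; refcounts: pp0:2 pp1:2
Op 2: read(P1, v0) -> 31. No state change.
Op 3: write(P0, v1, 100). refcount(pp1)=2>1 -> COPY to pp2. 3 ppages; refcounts: pp0:2 pp1:1 pp2:1
Op 4: write(P1, v0, 145). refcount(pp0)=2>1 -> COPY to pp3. 4 ppages; refcounts: pp0:1 pp1:1 pp2:1 pp3:1
Op 5: read(P0, v0) -> 31. No state change.
Op 6: fork(P1) -> P2. 4 ppages; refcounts: pp0:1 pp1:2 pp2:1 pp3:2
Op 7: read(P0, v0) -> 31. No state change.
Op 8: fork(P1) -> P3. 4 ppages; refcounts: pp0:1 pp1:3 pp2:1 pp3:3

Answer: 1 3 1 3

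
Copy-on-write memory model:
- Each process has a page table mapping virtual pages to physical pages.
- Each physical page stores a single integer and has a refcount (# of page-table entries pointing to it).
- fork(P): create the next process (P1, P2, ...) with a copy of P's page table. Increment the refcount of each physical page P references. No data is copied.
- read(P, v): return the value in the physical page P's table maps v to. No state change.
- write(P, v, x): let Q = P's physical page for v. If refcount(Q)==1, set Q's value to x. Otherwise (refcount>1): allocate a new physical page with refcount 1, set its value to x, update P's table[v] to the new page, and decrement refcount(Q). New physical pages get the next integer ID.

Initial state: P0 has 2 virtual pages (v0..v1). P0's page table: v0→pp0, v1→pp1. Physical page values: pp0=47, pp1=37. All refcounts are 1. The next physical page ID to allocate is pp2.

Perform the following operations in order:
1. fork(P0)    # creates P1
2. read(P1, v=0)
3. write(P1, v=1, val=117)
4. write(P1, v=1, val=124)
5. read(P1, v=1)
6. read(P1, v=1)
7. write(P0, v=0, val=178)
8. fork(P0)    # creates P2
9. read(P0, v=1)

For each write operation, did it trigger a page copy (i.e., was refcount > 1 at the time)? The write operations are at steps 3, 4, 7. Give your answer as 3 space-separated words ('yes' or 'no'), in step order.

Op 1: fork(P0) -> P1. 2 ppages; refcounts: pp0:2 pp1:2
Op 2: read(P1, v0) -> 47. No state change.
Op 3: write(P1, v1, 117). refcount(pp1)=2>1 -> COPY to pp2. 3 ppages; refcounts: pp0:2 pp1:1 pp2:1
Op 4: write(P1, v1, 124). refcount(pp2)=1 -> write in place. 3 ppages; refcounts: pp0:2 pp1:1 pp2:1
Op 5: read(P1, v1) -> 124. No state change.
Op 6: read(P1, v1) -> 124. No state change.
Op 7: write(P0, v0, 178). refcount(pp0)=2>1 -> COPY to pp3. 4 ppages; refcounts: pp0:1 pp1:1 pp2:1 pp3:1
Op 8: fork(P0) -> P2. 4 ppages; refcounts: pp0:1 pp1:2 pp2:1 pp3:2
Op 9: read(P0, v1) -> 37. No state change.

yes no yes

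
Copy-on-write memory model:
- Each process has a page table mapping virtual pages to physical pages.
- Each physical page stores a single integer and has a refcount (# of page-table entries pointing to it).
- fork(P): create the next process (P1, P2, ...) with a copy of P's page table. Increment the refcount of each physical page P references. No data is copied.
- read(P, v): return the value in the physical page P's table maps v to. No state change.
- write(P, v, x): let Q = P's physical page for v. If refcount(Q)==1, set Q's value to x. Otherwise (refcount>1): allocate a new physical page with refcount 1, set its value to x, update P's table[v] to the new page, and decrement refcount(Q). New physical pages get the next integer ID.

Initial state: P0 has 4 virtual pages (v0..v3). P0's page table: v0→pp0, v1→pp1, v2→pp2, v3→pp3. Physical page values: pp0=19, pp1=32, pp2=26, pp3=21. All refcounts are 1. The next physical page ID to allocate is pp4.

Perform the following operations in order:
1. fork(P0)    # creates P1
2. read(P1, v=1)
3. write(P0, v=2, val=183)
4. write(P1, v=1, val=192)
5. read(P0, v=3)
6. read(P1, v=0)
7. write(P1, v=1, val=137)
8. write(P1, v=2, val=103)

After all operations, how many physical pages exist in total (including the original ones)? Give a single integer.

Answer: 6

Derivation:
Op 1: fork(P0) -> P1. 4 ppages; refcounts: pp0:2 pp1:2 pp2:2 pp3:2
Op 2: read(P1, v1) -> 32. No state change.
Op 3: write(P0, v2, 183). refcount(pp2)=2>1 -> COPY to pp4. 5 ppages; refcounts: pp0:2 pp1:2 pp2:1 pp3:2 pp4:1
Op 4: write(P1, v1, 192). refcount(pp1)=2>1 -> COPY to pp5. 6 ppages; refcounts: pp0:2 pp1:1 pp2:1 pp3:2 pp4:1 pp5:1
Op 5: read(P0, v3) -> 21. No state change.
Op 6: read(P1, v0) -> 19. No state change.
Op 7: write(P1, v1, 137). refcount(pp5)=1 -> write in place. 6 ppages; refcounts: pp0:2 pp1:1 pp2:1 pp3:2 pp4:1 pp5:1
Op 8: write(P1, v2, 103). refcount(pp2)=1 -> write in place. 6 ppages; refcounts: pp0:2 pp1:1 pp2:1 pp3:2 pp4:1 pp5:1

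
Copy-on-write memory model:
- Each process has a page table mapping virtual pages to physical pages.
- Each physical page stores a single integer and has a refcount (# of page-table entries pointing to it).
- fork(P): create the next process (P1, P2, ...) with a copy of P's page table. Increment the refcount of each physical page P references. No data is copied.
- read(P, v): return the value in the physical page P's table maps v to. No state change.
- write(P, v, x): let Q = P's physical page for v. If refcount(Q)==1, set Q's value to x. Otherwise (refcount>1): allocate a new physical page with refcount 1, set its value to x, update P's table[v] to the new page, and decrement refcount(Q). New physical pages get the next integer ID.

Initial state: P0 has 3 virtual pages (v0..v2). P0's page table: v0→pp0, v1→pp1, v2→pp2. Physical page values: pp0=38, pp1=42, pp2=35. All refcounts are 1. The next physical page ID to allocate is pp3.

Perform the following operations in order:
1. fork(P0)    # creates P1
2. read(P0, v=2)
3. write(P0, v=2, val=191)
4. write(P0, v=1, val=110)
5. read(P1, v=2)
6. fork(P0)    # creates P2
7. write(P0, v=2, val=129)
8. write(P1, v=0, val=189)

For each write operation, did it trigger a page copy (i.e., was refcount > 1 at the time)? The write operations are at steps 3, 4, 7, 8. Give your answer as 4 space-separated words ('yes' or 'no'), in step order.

Op 1: fork(P0) -> P1. 3 ppages; refcounts: pp0:2 pp1:2 pp2:2
Op 2: read(P0, v2) -> 35. No state change.
Op 3: write(P0, v2, 191). refcount(pp2)=2>1 -> COPY to pp3. 4 ppages; refcounts: pp0:2 pp1:2 pp2:1 pp3:1
Op 4: write(P0, v1, 110). refcount(pp1)=2>1 -> COPY to pp4. 5 ppages; refcounts: pp0:2 pp1:1 pp2:1 pp3:1 pp4:1
Op 5: read(P1, v2) -> 35. No state change.
Op 6: fork(P0) -> P2. 5 ppages; refcounts: pp0:3 pp1:1 pp2:1 pp3:2 pp4:2
Op 7: write(P0, v2, 129). refcount(pp3)=2>1 -> COPY to pp5. 6 ppages; refcounts: pp0:3 pp1:1 pp2:1 pp3:1 pp4:2 pp5:1
Op 8: write(P1, v0, 189). refcount(pp0)=3>1 -> COPY to pp6. 7 ppages; refcounts: pp0:2 pp1:1 pp2:1 pp3:1 pp4:2 pp5:1 pp6:1

yes yes yes yes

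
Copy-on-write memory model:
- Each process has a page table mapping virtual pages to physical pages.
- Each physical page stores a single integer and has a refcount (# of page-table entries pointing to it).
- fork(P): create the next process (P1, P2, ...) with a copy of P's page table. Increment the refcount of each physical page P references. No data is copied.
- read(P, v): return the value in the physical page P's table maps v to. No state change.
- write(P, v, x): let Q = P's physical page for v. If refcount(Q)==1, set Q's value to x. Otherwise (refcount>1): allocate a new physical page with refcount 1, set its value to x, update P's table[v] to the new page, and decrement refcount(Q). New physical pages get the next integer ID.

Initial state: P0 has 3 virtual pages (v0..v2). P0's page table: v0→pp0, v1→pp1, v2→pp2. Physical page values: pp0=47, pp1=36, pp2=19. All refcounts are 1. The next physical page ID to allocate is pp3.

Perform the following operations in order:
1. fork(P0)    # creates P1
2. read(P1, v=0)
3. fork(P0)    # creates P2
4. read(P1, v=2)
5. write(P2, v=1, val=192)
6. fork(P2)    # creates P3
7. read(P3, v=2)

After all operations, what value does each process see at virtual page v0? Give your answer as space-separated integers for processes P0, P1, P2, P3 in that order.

Op 1: fork(P0) -> P1. 3 ppages; refcounts: pp0:2 pp1:2 pp2:2
Op 2: read(P1, v0) -> 47. No state change.
Op 3: fork(P0) -> P2. 3 ppages; refcounts: pp0:3 pp1:3 pp2:3
Op 4: read(P1, v2) -> 19. No state change.
Op 5: write(P2, v1, 192). refcount(pp1)=3>1 -> COPY to pp3. 4 ppages; refcounts: pp0:3 pp1:2 pp2:3 pp3:1
Op 6: fork(P2) -> P3. 4 ppages; refcounts: pp0:4 pp1:2 pp2:4 pp3:2
Op 7: read(P3, v2) -> 19. No state change.
P0: v0 -> pp0 = 47
P1: v0 -> pp0 = 47
P2: v0 -> pp0 = 47
P3: v0 -> pp0 = 47

Answer: 47 47 47 47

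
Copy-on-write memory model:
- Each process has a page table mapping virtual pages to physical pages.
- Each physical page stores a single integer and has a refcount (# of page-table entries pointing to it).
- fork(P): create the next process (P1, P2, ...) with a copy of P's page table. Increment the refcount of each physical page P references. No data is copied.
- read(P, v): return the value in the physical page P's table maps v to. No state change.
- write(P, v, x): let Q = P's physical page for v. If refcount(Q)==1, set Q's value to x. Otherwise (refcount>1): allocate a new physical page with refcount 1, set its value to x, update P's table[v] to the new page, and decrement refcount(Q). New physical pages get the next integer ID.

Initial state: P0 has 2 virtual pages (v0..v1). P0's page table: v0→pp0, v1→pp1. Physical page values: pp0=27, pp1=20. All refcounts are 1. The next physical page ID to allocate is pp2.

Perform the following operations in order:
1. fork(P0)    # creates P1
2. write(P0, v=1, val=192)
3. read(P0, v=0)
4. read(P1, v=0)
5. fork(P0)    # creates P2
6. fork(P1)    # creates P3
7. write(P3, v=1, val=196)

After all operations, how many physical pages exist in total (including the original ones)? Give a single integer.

Answer: 4

Derivation:
Op 1: fork(P0) -> P1. 2 ppages; refcounts: pp0:2 pp1:2
Op 2: write(P0, v1, 192). refcount(pp1)=2>1 -> COPY to pp2. 3 ppages; refcounts: pp0:2 pp1:1 pp2:1
Op 3: read(P0, v0) -> 27. No state change.
Op 4: read(P1, v0) -> 27. No state change.
Op 5: fork(P0) -> P2. 3 ppages; refcounts: pp0:3 pp1:1 pp2:2
Op 6: fork(P1) -> P3. 3 ppages; refcounts: pp0:4 pp1:2 pp2:2
Op 7: write(P3, v1, 196). refcount(pp1)=2>1 -> COPY to pp3. 4 ppages; refcounts: pp0:4 pp1:1 pp2:2 pp3:1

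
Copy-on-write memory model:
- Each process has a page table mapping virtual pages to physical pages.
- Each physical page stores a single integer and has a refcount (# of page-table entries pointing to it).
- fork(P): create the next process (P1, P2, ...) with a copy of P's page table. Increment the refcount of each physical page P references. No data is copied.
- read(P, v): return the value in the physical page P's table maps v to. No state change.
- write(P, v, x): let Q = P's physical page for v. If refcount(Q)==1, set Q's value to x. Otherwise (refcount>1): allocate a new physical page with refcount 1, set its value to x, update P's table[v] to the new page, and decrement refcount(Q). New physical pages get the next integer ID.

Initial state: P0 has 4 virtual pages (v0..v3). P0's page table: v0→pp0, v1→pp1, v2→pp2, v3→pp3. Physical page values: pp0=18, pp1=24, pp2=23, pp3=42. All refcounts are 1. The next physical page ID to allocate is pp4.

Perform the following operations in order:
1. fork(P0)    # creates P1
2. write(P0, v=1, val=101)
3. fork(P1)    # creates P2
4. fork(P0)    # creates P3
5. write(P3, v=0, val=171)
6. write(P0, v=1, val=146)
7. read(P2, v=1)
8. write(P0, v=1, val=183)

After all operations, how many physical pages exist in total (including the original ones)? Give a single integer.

Answer: 7

Derivation:
Op 1: fork(P0) -> P1. 4 ppages; refcounts: pp0:2 pp1:2 pp2:2 pp3:2
Op 2: write(P0, v1, 101). refcount(pp1)=2>1 -> COPY to pp4. 5 ppages; refcounts: pp0:2 pp1:1 pp2:2 pp3:2 pp4:1
Op 3: fork(P1) -> P2. 5 ppages; refcounts: pp0:3 pp1:2 pp2:3 pp3:3 pp4:1
Op 4: fork(P0) -> P3. 5 ppages; refcounts: pp0:4 pp1:2 pp2:4 pp3:4 pp4:2
Op 5: write(P3, v0, 171). refcount(pp0)=4>1 -> COPY to pp5. 6 ppages; refcounts: pp0:3 pp1:2 pp2:4 pp3:4 pp4:2 pp5:1
Op 6: write(P0, v1, 146). refcount(pp4)=2>1 -> COPY to pp6. 7 ppages; refcounts: pp0:3 pp1:2 pp2:4 pp3:4 pp4:1 pp5:1 pp6:1
Op 7: read(P2, v1) -> 24. No state change.
Op 8: write(P0, v1, 183). refcount(pp6)=1 -> write in place. 7 ppages; refcounts: pp0:3 pp1:2 pp2:4 pp3:4 pp4:1 pp5:1 pp6:1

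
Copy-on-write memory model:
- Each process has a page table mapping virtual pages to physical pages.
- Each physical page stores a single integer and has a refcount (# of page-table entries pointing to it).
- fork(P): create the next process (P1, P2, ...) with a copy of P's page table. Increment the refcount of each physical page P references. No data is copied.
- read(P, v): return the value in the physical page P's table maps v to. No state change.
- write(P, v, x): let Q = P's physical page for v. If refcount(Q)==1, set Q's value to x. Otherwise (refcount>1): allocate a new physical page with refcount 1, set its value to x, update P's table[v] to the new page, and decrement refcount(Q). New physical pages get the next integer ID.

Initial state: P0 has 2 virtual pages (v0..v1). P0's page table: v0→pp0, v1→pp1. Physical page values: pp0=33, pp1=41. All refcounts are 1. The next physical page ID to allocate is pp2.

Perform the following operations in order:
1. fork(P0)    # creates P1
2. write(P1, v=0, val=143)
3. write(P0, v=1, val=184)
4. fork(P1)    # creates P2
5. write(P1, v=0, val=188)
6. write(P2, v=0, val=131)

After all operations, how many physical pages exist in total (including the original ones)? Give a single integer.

Op 1: fork(P0) -> P1. 2 ppages; refcounts: pp0:2 pp1:2
Op 2: write(P1, v0, 143). refcount(pp0)=2>1 -> COPY to pp2. 3 ppages; refcounts: pp0:1 pp1:2 pp2:1
Op 3: write(P0, v1, 184). refcount(pp1)=2>1 -> COPY to pp3. 4 ppages; refcounts: pp0:1 pp1:1 pp2:1 pp3:1
Op 4: fork(P1) -> P2. 4 ppages; refcounts: pp0:1 pp1:2 pp2:2 pp3:1
Op 5: write(P1, v0, 188). refcount(pp2)=2>1 -> COPY to pp4. 5 ppages; refcounts: pp0:1 pp1:2 pp2:1 pp3:1 pp4:1
Op 6: write(P2, v0, 131). refcount(pp2)=1 -> write in place. 5 ppages; refcounts: pp0:1 pp1:2 pp2:1 pp3:1 pp4:1

Answer: 5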